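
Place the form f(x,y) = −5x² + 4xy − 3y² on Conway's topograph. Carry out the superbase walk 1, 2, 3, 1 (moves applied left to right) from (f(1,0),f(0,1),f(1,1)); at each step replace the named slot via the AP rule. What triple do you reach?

start (-5,-3,-4) = (f(1,0),f(0,1),f(1,1))
replace slot 1: 2·((-3)+(-4)) − (-5) = -9 → (-9,-3,-4)
replace slot 2: 2·((-9)+(-4)) − (-3) = -23 → (-9,-23,-4)
replace slot 3: 2·((-9)+(-23)) − (-4) = -60 → (-9,-23,-60)
replace slot 1: 2·((-23)+(-60)) − (-9) = -157 → (-157,-23,-60)

-157,-23,-60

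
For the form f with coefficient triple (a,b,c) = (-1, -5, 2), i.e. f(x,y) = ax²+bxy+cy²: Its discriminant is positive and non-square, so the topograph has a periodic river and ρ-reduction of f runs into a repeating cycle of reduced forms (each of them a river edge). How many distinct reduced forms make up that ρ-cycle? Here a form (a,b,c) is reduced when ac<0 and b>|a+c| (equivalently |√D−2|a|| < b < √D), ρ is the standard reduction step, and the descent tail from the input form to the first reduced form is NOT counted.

D = 33, ⌊√D⌋ = 5
descent: ρ → (2,5,-1)  [lands on river]
river: ρ → (-1,5,2)
river: ρ → (2,3,-3)
river: ρ → (-3,3,2)
ρ-cycle length = 4 (tail of 1 descent step not counted)

4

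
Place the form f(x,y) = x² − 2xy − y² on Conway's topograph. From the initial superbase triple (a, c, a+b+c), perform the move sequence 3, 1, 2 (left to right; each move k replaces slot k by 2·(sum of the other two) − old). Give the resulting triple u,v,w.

start (1,-1,-2) = (f(1,0),f(0,1),f(1,1))
replace slot 3: 2·(1+(-1)) − (-2) = 2 → (1,-1,2)
replace slot 1: 2·((-1)+2) − 1 = 1 → (1,-1,2)
replace slot 2: 2·(1+2) − (-1) = 7 → (1,7,2)

1,7,2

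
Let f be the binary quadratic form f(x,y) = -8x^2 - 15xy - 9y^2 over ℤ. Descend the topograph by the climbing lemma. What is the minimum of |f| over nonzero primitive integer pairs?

translate: b→-1 (≡15 mod 16), so (8,15,9)→(8,-1,2)
flip: (8,-1,2)→(2,1,8)
reduced (well bottom): (2,1,8) with a≤c, −a<b≤a
well minimum |f| = |-2| = 2 (negative-definite)

2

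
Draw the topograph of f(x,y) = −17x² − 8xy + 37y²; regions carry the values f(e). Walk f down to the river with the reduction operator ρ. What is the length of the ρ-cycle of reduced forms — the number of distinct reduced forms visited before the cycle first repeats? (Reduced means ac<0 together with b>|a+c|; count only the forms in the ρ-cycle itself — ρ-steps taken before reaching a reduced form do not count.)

D = 2580, ⌊√D⌋ = 50
descent: ρ → (37,8,-17)
descent: ρ → (-17,26,28)  [lands on river]
river: ρ → (28,30,-15)
river: ρ → (-15,30,28)
river: ρ → (28,26,-17)
river: ρ → (-17,42,12)
river: ρ → (12,30,-35)
river: ρ → (-35,40,7)
river: ρ → (7,44,-23)
river: ρ → (-23,48,3)
river: ρ → (3,48,-23)
river: ρ → (-23,44,7)
river: ρ → (7,40,-35)
river: ρ → (-35,30,12)
river: ρ → (12,42,-17)
ρ-cycle length = 14 (tail of 2 descent steps not counted)

14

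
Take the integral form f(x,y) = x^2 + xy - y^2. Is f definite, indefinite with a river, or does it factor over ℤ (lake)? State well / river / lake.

D = b²−4ac = 1² − 4·1·(-1) = 5
D > 0 non-square ⇒ indefinite ⇒ periodic river

river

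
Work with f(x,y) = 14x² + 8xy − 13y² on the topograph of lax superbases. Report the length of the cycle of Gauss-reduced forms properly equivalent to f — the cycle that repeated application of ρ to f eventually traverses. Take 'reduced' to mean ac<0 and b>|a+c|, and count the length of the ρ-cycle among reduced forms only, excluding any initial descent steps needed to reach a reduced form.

D = 792, ⌊√D⌋ = 28
river: ρ → (-13,18,9)
river: ρ → (9,18,-13)
river: ρ → (-13,8,14)
river: ρ → (14,20,-7)
river: ρ → (-7,22,11)
river: ρ → (11,22,-7)
river: ρ → (-7,20,14)
river: ρ → (14,8,-13)
ρ-cycle length = 8 (tail of 0 descent steps not counted)

8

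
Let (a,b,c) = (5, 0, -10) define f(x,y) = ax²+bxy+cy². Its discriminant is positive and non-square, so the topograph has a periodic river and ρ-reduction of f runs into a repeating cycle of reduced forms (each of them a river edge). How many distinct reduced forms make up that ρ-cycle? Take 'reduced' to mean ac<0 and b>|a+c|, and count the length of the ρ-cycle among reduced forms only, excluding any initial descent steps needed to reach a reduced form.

D = 200, ⌊√D⌋ = 14
descent: ρ → (-10,0,5)
descent: ρ → (5,10,-5)  [lands on river]
river: ρ → (-5,10,5)
ρ-cycle length = 2 (tail of 2 descent steps not counted)

2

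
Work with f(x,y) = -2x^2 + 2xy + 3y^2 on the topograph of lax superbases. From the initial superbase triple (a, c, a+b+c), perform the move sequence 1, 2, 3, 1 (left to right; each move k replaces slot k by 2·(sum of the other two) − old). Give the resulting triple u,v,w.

start (-2,3,3) = (f(1,0),f(0,1),f(1,1))
replace slot 1: 2·(3+3) − (-2) = 14 → (14,3,3)
replace slot 2: 2·(14+3) − 3 = 31 → (14,31,3)
replace slot 3: 2·(14+31) − 3 = 87 → (14,31,87)
replace slot 1: 2·(31+87) − 14 = 222 → (222,31,87)

222,31,87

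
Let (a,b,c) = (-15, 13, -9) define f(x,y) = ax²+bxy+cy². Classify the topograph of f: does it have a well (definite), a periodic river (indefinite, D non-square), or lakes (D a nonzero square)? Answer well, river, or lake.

D = b²−4ac = 13² − 4·(-15)·(-9) = -371
D < 0 ⇒ definite ⇒ every region one sign ⇒ single well

well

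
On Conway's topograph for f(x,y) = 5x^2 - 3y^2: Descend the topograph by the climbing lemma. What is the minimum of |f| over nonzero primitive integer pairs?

descent: ρ → (-3,6,2)  [lands on river]
river: ρ → (2,6,-3)
closes: descent 1, river 2
min |a| on river = 2

2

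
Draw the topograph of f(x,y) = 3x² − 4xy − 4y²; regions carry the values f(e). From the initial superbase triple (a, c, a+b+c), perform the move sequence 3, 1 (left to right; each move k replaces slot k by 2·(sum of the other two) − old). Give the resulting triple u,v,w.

start (3,-4,-5) = (f(1,0),f(0,1),f(1,1))
replace slot 3: 2·(3+(-4)) − (-5) = 3 → (3,-4,3)
replace slot 1: 2·((-4)+3) − 3 = -5 → (-5,-4,3)

-5,-4,3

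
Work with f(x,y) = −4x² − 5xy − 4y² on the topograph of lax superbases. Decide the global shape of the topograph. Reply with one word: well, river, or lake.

D = b²−4ac = (-5)² − 4·(-4)·(-4) = -39
D < 0 ⇒ definite ⇒ every region one sign ⇒ single well

well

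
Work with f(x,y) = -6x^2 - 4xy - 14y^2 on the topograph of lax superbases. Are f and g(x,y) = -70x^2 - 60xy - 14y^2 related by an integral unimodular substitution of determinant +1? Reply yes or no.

D₁ = -320, D₂ = -320
f is negative-definite; reduce −f:
−f: reduced (well bottom): (6,4,14) with a≤c, −a<b≤a
flip sign back: reduced form of f is (-6,-4,-14)
g is negative-definite; reduce −g:
−g: flip: (70,60,14)→(14,-60,70)
−g: translate: b→-4 (≡-60 mod 28), so (14,-60,70)→(14,-4,6)
−g: flip: (14,-4,6)→(6,4,14)
−g: reduced (well bottom): (6,4,14) with a≤c, −a<b≤a
flip sign back: reduced form of g is (-6,-4,-14)
reduced forms (-6, -4, -14) vs (-6, -4, -14) ⇒ equivalent

yes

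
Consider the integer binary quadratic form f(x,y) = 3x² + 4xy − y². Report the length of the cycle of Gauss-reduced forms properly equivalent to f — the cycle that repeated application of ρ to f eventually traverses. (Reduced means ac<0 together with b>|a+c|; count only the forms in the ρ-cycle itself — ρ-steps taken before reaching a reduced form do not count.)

D = 28, ⌊√D⌋ = 5
river: ρ → (-1,4,3)
river: ρ → (3,2,-2)
river: ρ → (-2,2,3)
river: ρ → (3,4,-1)
ρ-cycle length = 4 (tail of 0 descent steps not counted)

4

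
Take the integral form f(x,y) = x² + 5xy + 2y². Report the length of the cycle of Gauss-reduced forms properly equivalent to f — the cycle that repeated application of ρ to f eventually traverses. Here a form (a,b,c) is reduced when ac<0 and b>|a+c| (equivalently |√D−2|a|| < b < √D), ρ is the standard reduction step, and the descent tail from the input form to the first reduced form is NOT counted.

D = 17, ⌊√D⌋ = 4
descent: ρ → (2,3,-1)  [lands on river]
river: ρ → (-1,3,2)
river: ρ → (2,1,-2)
river: ρ → (-2,3,1)
river: ρ → (1,3,-2)
river: ρ → (-2,1,2)
ρ-cycle length = 6 (tail of 1 descent step not counted)

6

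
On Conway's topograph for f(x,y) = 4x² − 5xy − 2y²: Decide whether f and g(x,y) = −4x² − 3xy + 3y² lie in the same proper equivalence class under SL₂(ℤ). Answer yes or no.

D₁ = 57, D₂ = 57
river cycle of f (length 6): (-2, 5, 4), (4, 3, -3), (-3, 3, 4), (4, 5, -2), (-2, 7, 1), (1, 7, -2)
river cycle of g (length 6): (3, 3, -4), (-4, 5, 2), (2, 7, -1), (-1, 7, 2), (2, 5, -4), (-4, 3, 3)
cycles differ ⇒ inequivalent

no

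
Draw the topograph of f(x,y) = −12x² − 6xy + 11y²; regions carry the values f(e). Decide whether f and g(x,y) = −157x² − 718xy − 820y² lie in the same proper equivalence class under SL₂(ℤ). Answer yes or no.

D₁ = 564, D₂ = 564
river cycle of f (length 6): (11, 6, -12), (-12, 18, 5), (5, 22, -4), (-4, 18, 15), (15, 12, -7), (-7, 16, 11)
river cycle of g (length 6): (-12, 18, 5), (5, 22, -4), (-4, 18, 15), (15, 12, -7), (-7, 16, 11), (11, 6, -12)
cycles coincide ⇒ equivalent

yes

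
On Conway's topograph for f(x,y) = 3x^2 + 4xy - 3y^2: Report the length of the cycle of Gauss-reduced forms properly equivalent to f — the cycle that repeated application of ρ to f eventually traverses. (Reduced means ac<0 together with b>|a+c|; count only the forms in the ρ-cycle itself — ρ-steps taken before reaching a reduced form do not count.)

D = 52, ⌊√D⌋ = 7
river: ρ → (-3,2,4)
river: ρ → (4,6,-1)
river: ρ → (-1,6,4)
river: ρ → (4,2,-3)
river: ρ → (-3,4,3)
river: ρ → (3,2,-4)
river: ρ → (-4,6,1)
river: ρ → (1,6,-4)
river: ρ → (-4,2,3)
river: ρ → (3,4,-3)
ρ-cycle length = 10 (tail of 0 descent steps not counted)

10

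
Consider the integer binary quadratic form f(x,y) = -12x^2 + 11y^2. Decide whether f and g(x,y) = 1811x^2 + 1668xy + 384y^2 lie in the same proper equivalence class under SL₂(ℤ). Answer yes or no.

D₁ = 528, D₂ = 528
river cycle of f (length 2): (11, 22, -1), (-1, 22, 11)
river cycle of g (length 2): (11, 22, -1), (-1, 22, 11)
cycles coincide ⇒ equivalent

yes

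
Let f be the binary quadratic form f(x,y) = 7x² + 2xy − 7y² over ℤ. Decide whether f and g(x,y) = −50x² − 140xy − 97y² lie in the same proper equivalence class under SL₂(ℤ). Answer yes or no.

D₁ = 200, D₂ = 200
river cycle of f (length 6): (-7, 12, 2), (2, 12, -7), (-7, 2, 7), (7, 12, -2), (-2, 12, 7), (7, 2, -7)
river cycle of g (length 6): (-7, 12, 2), (2, 12, -7), (-7, 2, 7), (7, 12, -2), (-2, 12, 7), (7, 2, -7)
cycles coincide ⇒ equivalent

yes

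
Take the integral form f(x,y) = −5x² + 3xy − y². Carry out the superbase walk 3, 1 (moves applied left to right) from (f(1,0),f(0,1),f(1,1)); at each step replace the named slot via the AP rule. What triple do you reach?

start (-5,-1,-3) = (f(1,0),f(0,1),f(1,1))
replace slot 3: 2·((-5)+(-1)) − (-3) = -9 → (-5,-1,-9)
replace slot 1: 2·((-1)+(-9)) − (-5) = -15 → (-15,-1,-9)

-15,-1,-9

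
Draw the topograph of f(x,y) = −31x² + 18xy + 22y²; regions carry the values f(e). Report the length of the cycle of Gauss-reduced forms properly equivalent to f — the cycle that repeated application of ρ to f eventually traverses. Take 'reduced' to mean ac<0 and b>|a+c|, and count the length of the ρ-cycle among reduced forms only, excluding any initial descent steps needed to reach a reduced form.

D = 3052, ⌊√D⌋ = 55
river: ρ → (22,26,-27)
river: ρ → (-27,28,21)
river: ρ → (21,14,-34)
river: ρ → (-34,54,1)
river: ρ → (1,54,-34)
river: ρ → (-34,14,21)
river: ρ → (21,28,-27)
river: ρ → (-27,26,22)
river: ρ → (22,18,-31)
river: ρ → (-31,44,9)
river: ρ → (9,46,-26)
river: ρ → (-26,6,29)
river: ρ → (29,52,-3)
river: ρ → (-3,50,46)
river: ρ → (46,42,-7)
river: ρ → (-7,42,46)
river: ρ → (46,50,-3)
river: ρ → (-3,52,29)
river: ρ → (29,6,-26)
river: ρ → (-26,46,9)
river: ρ → (9,44,-31)
river: ρ → (-31,18,22)
ρ-cycle length = 22 (tail of 0 descent steps not counted)

22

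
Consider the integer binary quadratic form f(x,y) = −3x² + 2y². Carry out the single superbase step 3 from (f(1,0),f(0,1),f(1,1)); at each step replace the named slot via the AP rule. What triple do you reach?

start (-3,2,-1) = (f(1,0),f(0,1),f(1,1))
replace slot 3: 2·((-3)+2) − (-1) = -1 → (-3,2,-1)

-3,2,-1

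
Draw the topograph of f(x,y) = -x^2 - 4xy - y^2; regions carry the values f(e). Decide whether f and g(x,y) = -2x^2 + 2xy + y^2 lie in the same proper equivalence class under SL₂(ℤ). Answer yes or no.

D₁ = 12, D₂ = 12
river cycle of f (length 2): (-1, 2, 2), (2, 2, -1)
river cycle of g (length 2): (1, 2, -2), (-2, 2, 1)
cycles differ ⇒ inequivalent

no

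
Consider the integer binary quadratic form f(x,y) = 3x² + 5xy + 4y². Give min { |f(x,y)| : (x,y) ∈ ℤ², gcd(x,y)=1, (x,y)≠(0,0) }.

translate: b→-1 (≡5 mod 6), so (3,5,4)→(3,-1,2)
flip: (3,-1,2)→(2,1,3)
reduced (well bottom): (2,1,3) with a≤c, −a<b≤a
well minimum = a = 2

2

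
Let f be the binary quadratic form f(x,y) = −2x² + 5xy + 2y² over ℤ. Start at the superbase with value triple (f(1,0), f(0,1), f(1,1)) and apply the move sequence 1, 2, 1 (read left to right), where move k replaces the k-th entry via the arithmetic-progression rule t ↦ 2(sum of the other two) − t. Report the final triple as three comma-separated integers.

start (-2,2,5) = (f(1,0),f(0,1),f(1,1))
replace slot 1: 2·(2+5) − (-2) = 16 → (16,2,5)
replace slot 2: 2·(16+5) − 2 = 40 → (16,40,5)
replace slot 1: 2·(40+5) − 16 = 74 → (74,40,5)

74,40,5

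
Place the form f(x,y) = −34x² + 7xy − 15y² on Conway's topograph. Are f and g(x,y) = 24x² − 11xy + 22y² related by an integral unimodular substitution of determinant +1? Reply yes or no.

D₁ = -1991, D₂ = -1991
f is negative-definite; reduce −f:
−f: flip: (34,-7,15)→(15,7,34)
−f: reduced (well bottom): (15,7,34) with a≤c, −a<b≤a
flip sign back: reduced form of f is (-15,-7,-34)
g: flip: (24,-11,22)→(22,11,24)
g: reduced (well bottom): (22,11,24) with a≤c, −a<b≤a
reduced forms (-15, -7, -34) vs (22, 11, 24) ⇒ inequivalent

no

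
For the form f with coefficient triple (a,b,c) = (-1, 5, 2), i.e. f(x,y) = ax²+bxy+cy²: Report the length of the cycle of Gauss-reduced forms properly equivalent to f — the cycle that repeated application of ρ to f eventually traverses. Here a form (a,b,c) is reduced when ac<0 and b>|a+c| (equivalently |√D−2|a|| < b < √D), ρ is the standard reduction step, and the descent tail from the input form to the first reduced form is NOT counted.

D = 33, ⌊√D⌋ = 5
river: ρ → (2,3,-3)
river: ρ → (-3,3,2)
river: ρ → (2,5,-1)
river: ρ → (-1,5,2)
ρ-cycle length = 4 (tail of 0 descent steps not counted)

4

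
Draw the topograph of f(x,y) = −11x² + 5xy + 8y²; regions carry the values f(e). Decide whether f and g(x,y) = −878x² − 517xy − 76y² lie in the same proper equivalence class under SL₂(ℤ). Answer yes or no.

D₁ = 377, D₂ = 377
river cycle of f (length 6): (8, 11, -8), (-8, 5, 11), (11, 17, -2), (-2, 19, 2), (2, 17, -11), (-11, 5, 8)
river cycle of g (length 6): (-11, 5, 8), (8, 11, -8), (-8, 5, 11), (11, 17, -2), (-2, 19, 2), (2, 17, -11)
cycles coincide ⇒ equivalent

yes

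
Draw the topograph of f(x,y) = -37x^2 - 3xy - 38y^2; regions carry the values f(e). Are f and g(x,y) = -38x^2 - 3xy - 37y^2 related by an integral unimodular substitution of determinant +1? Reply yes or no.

D₁ = -5615, D₂ = -5615
f is negative-definite; reduce −f:
−f: reduced (well bottom): (37,3,38) with a≤c, −a<b≤a
flip sign back: reduced form of f is (-37,-3,-38)
g is negative-definite; reduce −g:
−g: flip: (38,3,37)→(37,-3,38)
−g: reduced (well bottom): (37,-3,38) with a≤c, −a<b≤a
flip sign back: reduced form of g is (-37,3,-38)
reduced forms (-37, -3, -38) vs (-37, 3, -38) ⇒ inequivalent

no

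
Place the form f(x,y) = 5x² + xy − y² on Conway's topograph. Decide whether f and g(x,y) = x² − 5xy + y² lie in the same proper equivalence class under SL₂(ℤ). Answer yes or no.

D₁ = 21, D₂ = 21
river cycle of f (length 2): (-1, 3, 3), (3, 3, -1)
river cycle of g (length 2): (1, 3, -3), (-3, 3, 1)
cycles differ ⇒ inequivalent

no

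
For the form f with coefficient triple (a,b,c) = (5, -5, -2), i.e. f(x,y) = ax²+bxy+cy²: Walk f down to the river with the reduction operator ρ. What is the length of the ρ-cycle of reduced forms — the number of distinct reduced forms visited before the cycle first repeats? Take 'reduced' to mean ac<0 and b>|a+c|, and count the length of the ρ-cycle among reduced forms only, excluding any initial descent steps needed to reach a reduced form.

D = 65, ⌊√D⌋ = 8
descent: ρ → (-2,5,5)  [lands on river]
river: ρ → (5,5,-2)
river: ρ → (-2,7,2)
river: ρ → (2,5,-5)
river: ρ → (-5,5,2)
river: ρ → (2,7,-2)
ρ-cycle length = 6 (tail of 1 descent step not counted)

6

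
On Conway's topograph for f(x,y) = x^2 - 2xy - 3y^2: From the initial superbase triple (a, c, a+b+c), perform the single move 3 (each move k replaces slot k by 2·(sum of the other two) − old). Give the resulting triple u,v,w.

start (1,-3,-4) = (f(1,0),f(0,1),f(1,1))
replace slot 3: 2·(1+(-3)) − (-4) = 0 → (1,-3,0)

1,-3,0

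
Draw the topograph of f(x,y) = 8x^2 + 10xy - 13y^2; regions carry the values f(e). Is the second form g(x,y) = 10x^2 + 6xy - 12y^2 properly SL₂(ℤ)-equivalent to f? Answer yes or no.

D₁ = 516, D₂ = 516
river cycle of f (length 10): (-13, 16, 5), (5, 14, -16), (-16, 18, 3), (3, 18, -16), (-16, 14, 5), (5, 16, -13), (-13, 10, 8), (8, 22, -1), (-1, 22, 8), (8, 10, -13)
river cycle of g (length 10): (-12, 18, 4), (4, 22, -2), (-2, 22, 4), (4, 18, -12), (-12, 6, 10), (10, 14, -8), (-8, 18, 6), (6, 18, -8), (-8, 14, 10), (10, 6, -12)
cycles differ ⇒ inequivalent

no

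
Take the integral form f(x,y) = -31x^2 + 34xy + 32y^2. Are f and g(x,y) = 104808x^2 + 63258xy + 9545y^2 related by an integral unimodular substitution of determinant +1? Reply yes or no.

D₁ = 5124, D₂ = 5124
river cycle of f (length 26): (32, 30, -33), (-33, 36, 29), (29, 22, -40), (-40, 58, 11), (11, 52, -55), (-55, 58, 8), (8, 70, -7), (-7, 70, 8), (8, 58, -55), (-55, 52, 11), … (16 more)
river cycle of g (length 26): (32, 30, -33), (-33, 36, 29), (29, 22, -40), (-40, 58, 11), (11, 52, -55), (-55, 58, 8), (8, 70, -7), (-7, 70, 8), (8, 58, -55), (-55, 52, 11), … (16 more)
cycles coincide ⇒ equivalent

yes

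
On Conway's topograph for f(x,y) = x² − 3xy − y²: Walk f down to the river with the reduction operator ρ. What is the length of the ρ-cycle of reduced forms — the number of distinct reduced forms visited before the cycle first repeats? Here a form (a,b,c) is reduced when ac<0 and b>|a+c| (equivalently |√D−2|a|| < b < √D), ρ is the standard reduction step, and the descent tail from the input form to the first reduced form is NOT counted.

D = 13, ⌊√D⌋ = 3
descent: ρ → (-1,3,1)  [lands on river]
river: ρ → (1,3,-1)
ρ-cycle length = 2 (tail of 1 descent step not counted)

2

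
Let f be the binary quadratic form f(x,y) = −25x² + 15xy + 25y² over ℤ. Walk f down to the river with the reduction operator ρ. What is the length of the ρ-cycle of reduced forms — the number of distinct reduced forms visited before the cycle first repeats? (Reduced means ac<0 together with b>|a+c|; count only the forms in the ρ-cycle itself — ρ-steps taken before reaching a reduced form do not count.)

D = 2725, ⌊√D⌋ = 52
river: ρ → (25,35,-15)
river: ρ → (-15,25,35)
river: ρ → (35,45,-5)
river: ρ → (-5,45,35)
river: ρ → (35,25,-15)
river: ρ → (-15,35,25)
river: ρ → (25,15,-25)
river: ρ → (-25,35,15)
river: ρ → (15,25,-35)
river: ρ → (-35,45,5)
river: ρ → (5,45,-35)
river: ρ → (-35,25,15)
river: ρ → (15,35,-25)
river: ρ → (-25,15,25)
ρ-cycle length = 14 (tail of 0 descent steps not counted)

14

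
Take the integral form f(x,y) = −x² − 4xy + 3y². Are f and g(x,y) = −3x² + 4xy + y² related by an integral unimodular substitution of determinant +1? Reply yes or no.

D₁ = 28, D₂ = 28
river cycle of f (length 4): (3, 4, -1), (-1, 4, 3), (3, 2, -2), (-2, 2, 3)
river cycle of g (length 4): (1, 4, -3), (-3, 2, 2), (2, 2, -3), (-3, 4, 1)
cycles differ ⇒ inequivalent

no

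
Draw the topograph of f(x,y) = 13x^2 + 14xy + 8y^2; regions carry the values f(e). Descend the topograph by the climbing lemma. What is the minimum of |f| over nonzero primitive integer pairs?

translate: b→-12 (≡14 mod 26), so (13,14,8)→(13,-12,7)
flip: (13,-12,7)→(7,12,13)
translate: b→-2 (≡12 mod 14), so (7,12,13)→(7,-2,8)
reduced (well bottom): (7,-2,8) with a≤c, −a<b≤a
well minimum = a = 7

7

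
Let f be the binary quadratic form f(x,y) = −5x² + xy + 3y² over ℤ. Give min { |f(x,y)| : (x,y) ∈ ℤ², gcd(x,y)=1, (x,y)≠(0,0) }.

descent: ρ → (3,5,-3)  [lands on river]
river: ρ → (-3,7,1)
river: ρ → (1,7,-3)
river: ρ → (-3,5,3)
river: ρ → (3,7,-1)
river: ρ → (-1,7,3)
closes: descent 1, river 6
min |a| on river = 1

1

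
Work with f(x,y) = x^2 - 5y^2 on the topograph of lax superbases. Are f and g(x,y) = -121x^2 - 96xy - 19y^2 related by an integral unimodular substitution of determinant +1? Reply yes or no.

D₁ = 20, D₂ = 20
river cycle of f (length 2): (1, 4, -1), (-1, 4, 1)
river cycle of g (length 2): (1, 4, -1), (-1, 4, 1)
cycles coincide ⇒ equivalent

yes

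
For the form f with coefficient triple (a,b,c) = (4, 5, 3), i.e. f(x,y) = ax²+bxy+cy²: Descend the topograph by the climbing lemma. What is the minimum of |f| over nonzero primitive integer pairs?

translate: b→-3 (≡5 mod 8), so (4,5,3)→(4,-3,2)
flip: (4,-3,2)→(2,3,4)
translate: b→-1 (≡3 mod 4), so (2,3,4)→(2,-1,3)
reduced (well bottom): (2,-1,3) with a≤c, −a<b≤a
well minimum = a = 2

2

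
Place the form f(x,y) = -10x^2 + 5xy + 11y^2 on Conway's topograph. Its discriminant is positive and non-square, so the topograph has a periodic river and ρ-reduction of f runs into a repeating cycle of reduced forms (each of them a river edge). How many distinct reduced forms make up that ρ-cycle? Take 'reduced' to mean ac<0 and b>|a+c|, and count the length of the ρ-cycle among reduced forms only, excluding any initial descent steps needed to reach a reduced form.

D = 465, ⌊√D⌋ = 21
river: ρ → (11,17,-4)
river: ρ → (-4,15,15)
river: ρ → (15,15,-4)
river: ρ → (-4,17,11)
river: ρ → (11,5,-10)
river: ρ → (-10,15,6)
river: ρ → (6,21,-1)
river: ρ → (-1,21,6)
river: ρ → (6,15,-10)
river: ρ → (-10,5,11)
ρ-cycle length = 10 (tail of 0 descent steps not counted)

10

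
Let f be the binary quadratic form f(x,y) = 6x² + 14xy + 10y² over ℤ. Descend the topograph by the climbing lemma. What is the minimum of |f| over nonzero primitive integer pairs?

translate: b→2 (≡14 mod 12), so (6,14,10)→(6,2,2)
flip: (6,2,2)→(2,-2,6)
translate: b→2 (≡-2 mod 4), so (2,-2,6)→(2,2,6)
reduced (well bottom): (2,2,6) with a≤c, −a<b≤a
well minimum = a = 2

2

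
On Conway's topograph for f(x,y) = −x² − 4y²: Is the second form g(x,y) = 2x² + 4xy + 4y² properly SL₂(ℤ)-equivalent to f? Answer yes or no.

D₁ = -16, D₂ = -16
f is negative-definite; reduce −f:
−f: reduced (well bottom): (1,0,4) with a≤c, −a<b≤a
flip sign back: reduced form of f is (-1,0,-4)
g: translate: b→0 (≡4 mod 4), so (2,4,4)→(2,0,2)
g: reduced (well bottom): (2,0,2) with a≤c, −a<b≤a
reduced forms (-1, 0, -4) vs (2, 0, 2) ⇒ inequivalent

no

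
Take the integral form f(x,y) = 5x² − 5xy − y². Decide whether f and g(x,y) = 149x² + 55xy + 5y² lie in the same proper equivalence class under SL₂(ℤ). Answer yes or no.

D₁ = 45, D₂ = 45
river cycle of f (length 2): (-1, 5, 5), (5, 5, -1)
river cycle of g (length 2): (5, 5, -1), (-1, 5, 5)
cycles coincide ⇒ equivalent

yes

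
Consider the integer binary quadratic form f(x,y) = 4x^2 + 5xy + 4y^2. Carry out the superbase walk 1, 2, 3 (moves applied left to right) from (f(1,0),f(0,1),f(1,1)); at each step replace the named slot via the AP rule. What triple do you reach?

start (4,4,13) = (f(1,0),f(0,1),f(1,1))
replace slot 1: 2·(4+13) − 4 = 30 → (30,4,13)
replace slot 2: 2·(30+13) − 4 = 82 → (30,82,13)
replace slot 3: 2·(30+82) − 13 = 211 → (30,82,211)

30,82,211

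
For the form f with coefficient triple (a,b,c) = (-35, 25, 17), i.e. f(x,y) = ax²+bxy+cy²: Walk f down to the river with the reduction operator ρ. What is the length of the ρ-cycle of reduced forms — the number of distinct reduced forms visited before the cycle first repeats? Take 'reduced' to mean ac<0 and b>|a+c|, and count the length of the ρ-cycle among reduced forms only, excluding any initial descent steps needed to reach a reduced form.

D = 3005, ⌊√D⌋ = 54
river: ρ → (17,43,-17)
river: ρ → (-17,25,35)
river: ρ → (35,45,-7)
river: ρ → (-7,53,7)
river: ρ → (7,45,-35)
river: ρ → (-35,25,17)
ρ-cycle length = 6 (tail of 0 descent steps not counted)

6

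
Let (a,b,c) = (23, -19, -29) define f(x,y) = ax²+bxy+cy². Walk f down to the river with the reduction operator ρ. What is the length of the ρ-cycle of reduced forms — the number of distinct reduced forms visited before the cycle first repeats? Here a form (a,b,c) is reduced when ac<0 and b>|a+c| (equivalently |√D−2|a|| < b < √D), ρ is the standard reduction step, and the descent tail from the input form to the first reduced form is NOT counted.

D = 3029, ⌊√D⌋ = 55
descent: ρ → (-29,19,23)  [lands on river]
river: ρ → (23,27,-25)
river: ρ → (-25,23,25)
river: ρ → (25,27,-23)
river: ρ → (-23,19,29)
river: ρ → (29,39,-13)
river: ρ → (-13,39,29)
river: ρ → (29,19,-23)
river: ρ → (-23,27,25)
river: ρ → (25,23,-25)
river: ρ → (-25,27,23)
river: ρ → (23,19,-29)
river: ρ → (-29,39,13)
river: ρ → (13,39,-29)
ρ-cycle length = 14 (tail of 1 descent step not counted)

14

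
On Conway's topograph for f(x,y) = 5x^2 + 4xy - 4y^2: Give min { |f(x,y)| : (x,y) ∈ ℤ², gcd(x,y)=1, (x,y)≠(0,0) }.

river: ρ → (-4,4,5)
river: ρ → (5,6,-3)
river: ρ → (-3,6,5)
river: ρ → (5,4,-4)
closes: descent 0, river 4
min |a| on river = 3

3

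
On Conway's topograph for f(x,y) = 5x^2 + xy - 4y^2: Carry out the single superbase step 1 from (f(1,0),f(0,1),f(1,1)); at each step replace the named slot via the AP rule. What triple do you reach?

start (5,-4,2) = (f(1,0),f(0,1),f(1,1))
replace slot 1: 2·((-4)+2) − 5 = -9 → (-9,-4,2)

-9,-4,2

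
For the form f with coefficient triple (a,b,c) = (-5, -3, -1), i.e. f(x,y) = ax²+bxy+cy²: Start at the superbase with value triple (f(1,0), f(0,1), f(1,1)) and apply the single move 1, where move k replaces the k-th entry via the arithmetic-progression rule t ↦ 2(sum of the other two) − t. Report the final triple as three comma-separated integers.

start (-5,-1,-9) = (f(1,0),f(0,1),f(1,1))
replace slot 1: 2·((-1)+(-9)) − (-5) = -15 → (-15,-1,-9)

-15,-1,-9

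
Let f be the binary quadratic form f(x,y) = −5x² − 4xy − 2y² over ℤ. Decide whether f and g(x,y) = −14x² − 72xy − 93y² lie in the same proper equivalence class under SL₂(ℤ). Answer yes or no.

D₁ = -24, D₂ = -24
f is negative-definite; reduce −f:
−f: flip: (5,4,2)→(2,-4,5)
−f: translate: b→0 (≡-4 mod 4), so (2,-4,5)→(2,0,3)
−f: reduced (well bottom): (2,0,3) with a≤c, −a<b≤a
flip sign back: reduced form of f is (-2,0,-3)
g is negative-definite; reduce −g:
−g: translate: b→-12 (≡72 mod 28), so (14,72,93)→(14,-12,3)
−g: flip: (14,-12,3)→(3,12,14)
−g: translate: b→0 (≡12 mod 6), so (3,12,14)→(3,0,2)
−g: flip: (3,0,2)→(2,0,3)
−g: reduced (well bottom): (2,0,3) with a≤c, −a<b≤a
flip sign back: reduced form of g is (-2,0,-3)
reduced forms (-2, 0, -3) vs (-2, 0, -3) ⇒ equivalent

yes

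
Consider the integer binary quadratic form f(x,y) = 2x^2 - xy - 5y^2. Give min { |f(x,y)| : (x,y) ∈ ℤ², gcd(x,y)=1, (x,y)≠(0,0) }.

descent: ρ → (-5,1,2)
descent: ρ → (2,3,-4)  [lands on river]
river: ρ → (-4,5,1)
river: ρ → (1,5,-4)
river: ρ → (-4,3,2)
river: ρ → (2,5,-2)
river: ρ → (-2,3,4)
river: ρ → (4,5,-1)
river: ρ → (-1,5,4)
river: ρ → (4,3,-2)
river: ρ → (-2,5,2)
closes: descent 2, river 10
min |a| on river = 1

1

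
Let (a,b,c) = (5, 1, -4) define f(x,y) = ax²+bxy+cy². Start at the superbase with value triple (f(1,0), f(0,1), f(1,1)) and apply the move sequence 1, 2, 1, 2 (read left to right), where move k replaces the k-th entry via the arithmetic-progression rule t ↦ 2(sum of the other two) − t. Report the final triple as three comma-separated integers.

start (5,-4,2) = (f(1,0),f(0,1),f(1,1))
replace slot 1: 2·((-4)+2) − 5 = -9 → (-9,-4,2)
replace slot 2: 2·((-9)+2) − (-4) = -10 → (-9,-10,2)
replace slot 1: 2·((-10)+2) − (-9) = -7 → (-7,-10,2)
replace slot 2: 2·((-7)+2) − (-10) = 0 → (-7,0,2)

-7,0,2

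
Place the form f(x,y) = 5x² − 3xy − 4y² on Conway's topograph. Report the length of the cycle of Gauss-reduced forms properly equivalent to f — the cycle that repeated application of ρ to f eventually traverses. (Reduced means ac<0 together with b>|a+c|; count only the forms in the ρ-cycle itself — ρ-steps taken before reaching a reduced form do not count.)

D = 89, ⌊√D⌋ = 9
descent: ρ → (-4,3,5)  [lands on river]
river: ρ → (5,7,-2)
river: ρ → (-2,9,1)
river: ρ → (1,9,-2)
river: ρ → (-2,7,5)
river: ρ → (5,3,-4)
river: ρ → (-4,5,4)
river: ρ → (4,3,-5)
river: ρ → (-5,7,2)
river: ρ → (2,9,-1)
river: ρ → (-1,9,2)
river: ρ → (2,7,-5)
river: ρ → (-5,3,4)
river: ρ → (4,5,-4)
ρ-cycle length = 14 (tail of 1 descent step not counted)

14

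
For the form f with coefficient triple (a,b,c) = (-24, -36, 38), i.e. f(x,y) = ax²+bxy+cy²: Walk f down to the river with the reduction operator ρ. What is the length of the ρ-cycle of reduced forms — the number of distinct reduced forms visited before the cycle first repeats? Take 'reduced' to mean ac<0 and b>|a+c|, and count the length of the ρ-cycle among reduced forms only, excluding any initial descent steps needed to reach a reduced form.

D = 4944, ⌊√D⌋ = 70
descent: ρ → (38,36,-24)  [lands on river]
river: ρ → (-24,60,14)
river: ρ → (14,52,-40)
river: ρ → (-40,28,26)
river: ρ → (26,24,-42)
river: ρ → (-42,60,8)
river: ρ → (8,68,-10)
river: ρ → (-10,52,56)
river: ρ → (56,60,-6)
river: ρ → (-6,60,56)
river: ρ → (56,52,-10)
river: ρ → (-10,68,8)
river: ρ → (8,60,-42)
river: ρ → (-42,24,26)
river: ρ → (26,28,-40)
river: ρ → (-40,52,14)
river: ρ → (14,60,-24)
river: ρ → (-24,36,38)
river: ρ → (38,40,-22)
river: ρ → (-22,48,30)
river: ρ → (30,12,-40)
river: ρ → (-40,68,2)
river: ρ → (2,68,-40)
river: ρ → (-40,12,30)
river: ρ → (30,48,-22)
river: ρ → (-22,40,38)
ρ-cycle length = 26 (tail of 1 descent step not counted)

26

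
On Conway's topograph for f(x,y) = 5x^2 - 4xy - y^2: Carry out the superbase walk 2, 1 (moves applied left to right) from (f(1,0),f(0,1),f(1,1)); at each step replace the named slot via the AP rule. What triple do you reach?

start (5,-1,0) = (f(1,0),f(0,1),f(1,1))
replace slot 2: 2·(5+0) − (-1) = 11 → (5,11,0)
replace slot 1: 2·(11+0) − 5 = 17 → (17,11,0)

17,11,0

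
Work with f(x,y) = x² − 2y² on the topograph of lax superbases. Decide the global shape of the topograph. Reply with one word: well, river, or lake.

D = b²−4ac = 0² − 4·1·(-2) = 8
D > 0 non-square ⇒ indefinite ⇒ periodic river

river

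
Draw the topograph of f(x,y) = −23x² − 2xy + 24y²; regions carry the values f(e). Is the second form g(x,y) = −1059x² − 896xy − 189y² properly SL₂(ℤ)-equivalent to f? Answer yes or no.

D₁ = 2212, D₂ = 2212
river cycle of f (length 26): (24, 2, -23), (-23, 44, 3), (3, 46, -8), (-8, 34, 33), (33, 32, -9), (-9, 40, 17), (17, 28, -21), (-21, 14, 24), (24, 34, -11), (-11, 32, 27), … (16 more)
river cycle of g (length 26): (-23, 44, 3), (3, 46, -8), (-8, 34, 33), (33, 32, -9), (-9, 40, 17), (17, 28, -21), (-21, 14, 24), (24, 34, -11), (-11, 32, 27), (27, 22, -16), … (16 more)
cycles coincide ⇒ equivalent

yes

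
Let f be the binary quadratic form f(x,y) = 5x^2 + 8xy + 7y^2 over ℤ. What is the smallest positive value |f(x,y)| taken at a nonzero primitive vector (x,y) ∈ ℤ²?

translate: b→-2 (≡8 mod 10), so (5,8,7)→(5,-2,4)
flip: (5,-2,4)→(4,2,5)
reduced (well bottom): (4,2,5) with a≤c, −a<b≤a
well minimum = a = 4

4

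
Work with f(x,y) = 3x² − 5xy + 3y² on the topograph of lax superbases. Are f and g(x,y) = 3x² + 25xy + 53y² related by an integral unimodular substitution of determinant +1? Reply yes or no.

D₁ = -11, D₂ = -11
f: translate: b→1 (≡-5 mod 6), so (3,-5,3)→(3,1,1)
f: flip: (3,1,1)→(1,-1,3)
f: translate: b→1 (≡-1 mod 2), so (1,-1,3)→(1,1,3)
f: reduced (well bottom): (1,1,3) with a≤c, −a<b≤a
g: translate: b→1 (≡25 mod 6), so (3,25,53)→(3,1,1)
g: flip: (3,1,1)→(1,-1,3)
g: translate: b→1 (≡-1 mod 2), so (1,-1,3)→(1,1,3)
g: reduced (well bottom): (1,1,3) with a≤c, −a<b≤a
reduced forms (1, 1, 3) vs (1, 1, 3) ⇒ equivalent

yes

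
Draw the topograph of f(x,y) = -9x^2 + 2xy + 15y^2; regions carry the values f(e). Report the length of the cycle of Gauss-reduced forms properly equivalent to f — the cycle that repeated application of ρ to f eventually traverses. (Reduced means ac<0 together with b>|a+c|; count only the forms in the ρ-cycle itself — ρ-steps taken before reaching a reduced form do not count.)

D = 544, ⌊√D⌋ = 23
descent: ρ → (15,-2,-9)
descent: ρ → (-9,20,4)  [lands on river]
river: ρ → (4,20,-9)
river: ρ → (-9,16,8)
river: ρ → (8,16,-9)
ρ-cycle length = 4 (tail of 2 descent steps not counted)

4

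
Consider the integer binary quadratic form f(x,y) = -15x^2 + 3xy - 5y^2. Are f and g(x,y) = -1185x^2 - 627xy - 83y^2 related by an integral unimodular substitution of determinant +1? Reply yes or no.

D₁ = -291, D₂ = -291
f is negative-definite; reduce −f:
−f: flip: (15,-3,5)→(5,3,15)
−f: reduced (well bottom): (5,3,15) with a≤c, −a<b≤a
flip sign back: reduced form of f is (-5,-3,-15)
g is negative-definite; reduce −g:
−g: flip: (1185,627,83)→(83,-627,1185)
−g: translate: b→37 (≡-627 mod 166), so (83,-627,1185)→(83,37,5)
−g: flip: (83,37,5)→(5,-37,83)
−g: translate: b→3 (≡-37 mod 10), so (5,-37,83)→(5,3,15)
−g: reduced (well bottom): (5,3,15) with a≤c, −a<b≤a
flip sign back: reduced form of g is (-5,-3,-15)
reduced forms (-5, -3, -15) vs (-5, -3, -15) ⇒ equivalent

yes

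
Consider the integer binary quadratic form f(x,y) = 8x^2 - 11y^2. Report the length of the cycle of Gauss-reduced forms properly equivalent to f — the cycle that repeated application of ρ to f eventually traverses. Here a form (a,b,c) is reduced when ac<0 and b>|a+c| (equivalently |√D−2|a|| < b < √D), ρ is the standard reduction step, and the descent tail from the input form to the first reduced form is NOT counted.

D = 352, ⌊√D⌋ = 18
descent: ρ → (-11,0,8)
descent: ρ → (8,16,-3)  [lands on river]
river: ρ → (-3,14,13)
river: ρ → (13,12,-4)
river: ρ → (-4,12,13)
river: ρ → (13,14,-3)
river: ρ → (-3,16,8)
ρ-cycle length = 6 (tail of 2 descent steps not counted)

6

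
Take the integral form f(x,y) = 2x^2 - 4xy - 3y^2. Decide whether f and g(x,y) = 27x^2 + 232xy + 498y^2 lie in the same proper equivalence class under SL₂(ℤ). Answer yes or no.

D₁ = 40, D₂ = 40
river cycle of f (length 6): (-3, 4, 2), (2, 4, -3), (-3, 2, 3), (3, 4, -2), (-2, 4, 3), (3, 2, -3)
river cycle of g (length 6): (2, 4, -3), (-3, 2, 3), (3, 4, -2), (-2, 4, 3), (3, 2, -3), (-3, 4, 2)
cycles coincide ⇒ equivalent

yes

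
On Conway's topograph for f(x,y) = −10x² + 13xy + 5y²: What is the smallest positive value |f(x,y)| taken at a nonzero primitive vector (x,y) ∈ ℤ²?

river: ρ → (5,17,-4)
river: ρ → (-4,15,9)
river: ρ → (9,3,-10)
river: ρ → (-10,17,2)
river: ρ → (2,19,-1)
river: ρ → (-1,19,2)
river: ρ → (2,17,-10)
river: ρ → (-10,3,9)
river: ρ → (9,15,-4)
river: ρ → (-4,17,5)
river: ρ → (5,13,-10)
river: ρ → (-10,7,8)
river: ρ → (8,9,-9)
river: ρ → (-9,9,8)
river: ρ → (8,7,-10)
river: ρ → (-10,13,5)
closes: descent 0, river 16
min |a| on river = 1

1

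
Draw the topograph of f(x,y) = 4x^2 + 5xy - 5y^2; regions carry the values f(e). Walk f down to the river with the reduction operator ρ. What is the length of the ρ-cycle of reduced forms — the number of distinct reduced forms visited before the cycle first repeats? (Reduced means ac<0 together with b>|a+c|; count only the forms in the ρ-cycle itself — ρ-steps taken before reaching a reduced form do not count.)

D = 105, ⌊√D⌋ = 10
river: ρ → (-5,5,4)
river: ρ → (4,3,-6)
river: ρ → (-6,9,1)
river: ρ → (1,9,-6)
river: ρ → (-6,3,4)
river: ρ → (4,5,-5)
ρ-cycle length = 6 (tail of 0 descent steps not counted)

6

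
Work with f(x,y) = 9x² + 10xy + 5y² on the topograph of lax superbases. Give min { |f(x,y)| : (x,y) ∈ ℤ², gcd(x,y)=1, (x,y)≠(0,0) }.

translate: b→-8 (≡10 mod 18), so (9,10,5)→(9,-8,4)
flip: (9,-8,4)→(4,8,9)
translate: b→0 (≡8 mod 8), so (4,8,9)→(4,0,5)
reduced (well bottom): (4,0,5) with a≤c, −a<b≤a
well minimum = a = 4

4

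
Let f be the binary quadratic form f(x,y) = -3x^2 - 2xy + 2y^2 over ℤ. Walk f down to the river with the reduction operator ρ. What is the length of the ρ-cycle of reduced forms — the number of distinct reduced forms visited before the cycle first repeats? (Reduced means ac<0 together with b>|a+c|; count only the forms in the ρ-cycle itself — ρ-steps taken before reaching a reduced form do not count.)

D = 28, ⌊√D⌋ = 5
descent: ρ → (2,2,-3)  [lands on river]
river: ρ → (-3,4,1)
river: ρ → (1,4,-3)
river: ρ → (-3,2,2)
ρ-cycle length = 4 (tail of 1 descent step not counted)

4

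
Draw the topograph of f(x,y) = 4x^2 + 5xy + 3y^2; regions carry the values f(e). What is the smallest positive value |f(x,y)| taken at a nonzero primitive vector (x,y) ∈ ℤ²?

translate: b→-3 (≡5 mod 8), so (4,5,3)→(4,-3,2)
flip: (4,-3,2)→(2,3,4)
translate: b→-1 (≡3 mod 4), so (2,3,4)→(2,-1,3)
reduced (well bottom): (2,-1,3) with a≤c, −a<b≤a
well minimum = a = 2

2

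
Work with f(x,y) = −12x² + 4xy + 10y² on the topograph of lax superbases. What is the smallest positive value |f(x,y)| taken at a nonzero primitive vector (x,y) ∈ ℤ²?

river: ρ → (10,16,-6)
river: ρ → (-6,20,4)
river: ρ → (4,20,-6)
river: ρ → (-6,16,10)
river: ρ → (10,4,-12)
river: ρ → (-12,20,2)
river: ρ → (2,20,-12)
river: ρ → (-12,4,10)
closes: descent 0, river 8
min |a| on river = 2

2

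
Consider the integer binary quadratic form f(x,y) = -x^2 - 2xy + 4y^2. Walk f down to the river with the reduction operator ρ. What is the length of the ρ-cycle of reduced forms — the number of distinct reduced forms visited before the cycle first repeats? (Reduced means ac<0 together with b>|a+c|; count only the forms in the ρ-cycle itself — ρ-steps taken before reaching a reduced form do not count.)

D = 20, ⌊√D⌋ = 4
descent: ρ → (4,2,-1)
descent: ρ → (-1,4,1)  [lands on river]
river: ρ → (1,4,-1)
ρ-cycle length = 2 (tail of 2 descent steps not counted)

2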